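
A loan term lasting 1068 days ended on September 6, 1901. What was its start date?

October 3, 1898

Subtracting 1068 days from September 6, 1901.
Going back 6 days from September 6, 1901 reaches the end of the previous month; 1068 − 6 = 1062 left.
August 1901 has 31 days: 1062 − 31 = 1031 left.
July 1901 has 31 days: 1031 − 31 = 1000 left.
June 1901 has 30 days: 1000 − 30 = 970 left.
May 1901 has 31 days: 970 − 31 = 939 left.
April 1901 has 30 days: 939 − 30 = 909 left.
March 1901 has 31 days: 909 − 31 = 878 left.
February 1901 has 28 days (1901 is not a leap year): 878 − 28 = 850 left.
January 1901 has 31 days: 850 − 31 = 819 left.
December 1900 has 31 days: 819 − 31 = 788 left.
November 1900 has 30 days: 788 − 30 = 758 left.
October 1900 has 31 days: 758 − 31 = 727 left.
September 1900 has 30 days: 727 − 30 = 697 left.
August 1900 has 31 days: 697 − 31 = 666 left.
July 1900 has 31 days: 666 − 31 = 635 left.
June 1900 has 30 days: 635 − 30 = 605 left.
May 1900 has 31 days: 605 − 31 = 574 left.
April 1900 has 30 days: 574 − 30 = 544 left.
March 1900 has 31 days: 544 − 31 = 513 left.
February 1900 has 28 days (1900 is not a leap year (divisible by 100 but not 400)): 513 − 28 = 485 left.
January 1900 has 31 days: 485 − 31 = 454 left.
December 1899 has 31 days: 454 − 31 = 423 left.
November 1899 has 30 days: 423 − 30 = 393 left.
October 1899 has 31 days: 393 − 31 = 362 left.
September 1899 has 30 days: 362 − 30 = 332 left.
August 1899 has 31 days: 332 − 31 = 301 left.
July 1899 has 31 days: 301 − 31 = 270 left.
June 1899 has 30 days: 270 − 30 = 240 left.
May 1899 has 31 days: 240 − 31 = 209 left.
April 1899 has 30 days: 209 − 30 = 179 left.
March 1899 has 31 days: 179 − 31 = 148 left.
February 1899 has 28 days (1899 is not a leap year): 148 − 28 = 120 left.
January 1899 has 31 days: 120 − 31 = 89 left.
December 1898 has 31 days: 89 − 31 = 58 left.
November 1898 has 30 days: 58 − 30 = 28 left.
October 1898 has 31 days; 31 − 28 = 3 → October 3, 1898.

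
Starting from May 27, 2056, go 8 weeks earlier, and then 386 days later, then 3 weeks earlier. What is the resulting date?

April 1, 2057

Subtracting 8 weeks (= 56 days) from May 27, 2056:
Going back 27 days from May 27, 2056 reaches the end of the previous month; 56 − 27 = 29 left.
April 2056 has 30 days; 30 − 29 = 1 → April 1, 2056.
Advancing 386 days from April 1, 2056:
April has 30 days, so 30 − 1 = 29 days remain after April 1, 2056; 386 − 29 = 357 left.
May 2056 has 31 days: 357 − 31 = 326 left.
June 2056 has 30 days: 326 − 30 = 296 left.
July 2056 has 31 days: 296 − 31 = 265 left.
August 2056 has 31 days: 265 − 31 = 234 left.
September 2056 has 30 days: 234 − 30 = 204 left.
October 2056 has 31 days: 204 − 31 = 173 left.
November 2056 has 30 days: 173 − 30 = 143 left.
December 2056 has 31 days: 143 − 31 = 112 left.
January 2057 has 31 days: 112 − 31 = 81 left.
February 2057 has 28 days (2057 is not a leap year): 81 − 28 = 53 left.
March 2057 has 31 days: 53 − 31 = 22 left.
22 days into April 2057 → April 22, 2057.
Counting back 3 weeks (= 21 days) from April 22, 2057:
22 − 21 = 1, still in April 2057.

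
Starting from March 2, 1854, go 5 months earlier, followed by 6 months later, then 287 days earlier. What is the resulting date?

Counting back 5 months from March 2, 1854:
month 3 − 5 = -2, which is month 10 of year 1853 → October 1853.
Day 2 is valid in October, giving October 2, 1853.
Counting forward 6 months from October 2, 1853:
month 10 + 6 = 16, which is month 4 of year 1854 → April 1854.
Day 2 is valid in April, giving April 2, 1854.
Counting back 287 days from April 2, 1854:
Going back 2 days from April 2, 1854 reaches the end of the previous month; 287 − 2 = 285 left.
March 1854 has 31 days: 285 − 31 = 254 left.
February 1854 has 28 days (1854 is not a leap year): 254 − 28 = 226 left.
January 1854 has 31 days: 226 − 31 = 195 left.
December 1853 has 31 days: 195 − 31 = 164 left.
November 1853 has 30 days: 164 − 30 = 134 left.
October 1853 has 31 days: 134 − 31 = 103 left.
September 1853 has 30 days: 103 − 30 = 73 left.
August 1853 has 31 days: 73 − 31 = 42 left.
July 1853 has 31 days: 42 − 31 = 11 left.
June 1853 has 30 days; 30 − 11 = 19 → June 19, 1853.

June 19, 1853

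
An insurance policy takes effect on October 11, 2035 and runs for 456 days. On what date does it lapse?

January 9, 2037

Advancing 456 days from October 11, 2035.
October has 31 days, so 31 − 11 = 20 days remain after October 11, 2035; 456 − 20 = 436 left.
November 2035 has 30 days: 436 − 30 = 406 left.
December 2035 has 31 days: 406 − 31 = 375 left.
January 2036 has 31 days: 375 − 31 = 344 left.
February 2036 has 29 days (2036 is a leap year): 344 − 29 = 315 left.
March 2036 has 31 days: 315 − 31 = 284 left.
April 2036 has 30 days: 284 − 30 = 254 left.
May 2036 has 31 days: 254 − 31 = 223 left.
June 2036 has 30 days: 223 − 30 = 193 left.
July 2036 has 31 days: 193 − 31 = 162 left.
August 2036 has 31 days: 162 − 31 = 131 left.
September 2036 has 30 days: 131 − 30 = 101 left.
October 2036 has 31 days: 101 − 31 = 70 left.
November 2036 has 30 days: 70 − 30 = 40 left.
December 2036 has 31 days: 40 − 31 = 9 left.
9 days into January 2037 → January 9, 2037.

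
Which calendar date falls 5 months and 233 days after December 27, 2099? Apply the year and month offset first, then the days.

January 15, 2101

Adding 5 months and 233 days from December 27, 2099: first the month/year part, then the days.
month 12 + 5 = 17, which is month 5 of year 2100 → May 2100.
Day 27 is valid in May, giving May 27, 2100.
Now add 233 days from May 27, 2100.
May has 31 days, so 31 − 27 = 4 days remain after May 27, 2100; 233 − 4 = 229 left.
June 2100 has 30 days: 229 − 30 = 199 left.
July 2100 has 31 days: 199 − 31 = 168 left.
August 2100 has 31 days: 168 − 31 = 137 left.
September 2100 has 30 days: 137 − 30 = 107 left.
October 2100 has 31 days: 107 − 31 = 76 left.
November 2100 has 30 days: 76 − 30 = 46 left.
December 2100 has 31 days: 46 − 31 = 15 left.
15 days into January 2101 → January 15, 2101.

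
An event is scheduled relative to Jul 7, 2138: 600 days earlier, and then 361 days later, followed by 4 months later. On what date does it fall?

Going back 600 days from July 7, 2138:
Going back 7 days from July 7, 2138 reaches the end of the previous month; 600 − 7 = 593 left.
June 2138 has 30 days: 593 − 30 = 563 left.
May 2138 has 31 days: 563 − 31 = 532 left.
April 2138 has 30 days: 532 − 30 = 502 left.
March 2138 has 31 days: 502 − 31 = 471 left.
February 2138 has 28 days (2138 is not a leap year): 471 − 28 = 443 left.
January 2138 has 31 days: 443 − 31 = 412 left.
December 2137 has 31 days: 412 − 31 = 381 left.
November 2137 has 30 days: 381 − 30 = 351 left.
October 2137 has 31 days: 351 − 31 = 320 left.
September 2137 has 30 days: 320 − 30 = 290 left.
August 2137 has 31 days: 290 − 31 = 259 left.
July 2137 has 31 days: 259 − 31 = 228 left.
June 2137 has 30 days: 228 − 30 = 198 left.
May 2137 has 31 days: 198 − 31 = 167 left.
April 2137 has 30 days: 167 − 30 = 137 left.
March 2137 has 31 days: 137 − 31 = 106 left.
February 2137 has 28 days (2137 is not a leap year): 106 − 28 = 78 left.
January 2137 has 31 days: 78 − 31 = 47 left.
December 2136 has 31 days: 47 − 31 = 16 left.
November 2136 has 30 days; 30 − 16 = 14 → November 14, 2136.
Adding 361 days from November 14, 2136:
November has 30 days, so 30 − 14 = 16 days remain after November 14, 2136; 361 − 16 = 345 left.
December 2136 has 31 days: 345 − 31 = 314 left.
January 2137 has 31 days: 314 − 31 = 283 left.
February 2137 has 28 days (2137 is not a leap year): 283 − 28 = 255 left.
March 2137 has 31 days: 255 − 31 = 224 left.
April 2137 has 30 days: 224 − 30 = 194 left.
May 2137 has 31 days: 194 − 31 = 163 left.
June 2137 has 30 days: 163 − 30 = 133 left.
July 2137 has 31 days: 133 − 31 = 102 left.
August 2137 has 31 days: 102 − 31 = 71 left.
September 2137 has 30 days: 71 − 30 = 41 left.
October 2137 has 31 days: 41 − 31 = 10 left.
10 days into November 2137 → November 10, 2137.
Advancing 4 months from November 10, 2137:
month 11 + 4 = 15, which is month 3 of year 2138 → March 2138.
Day 10 is valid in March, giving March 10, 2138.

March 10, 2138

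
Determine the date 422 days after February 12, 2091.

April 9, 2092

Adding 422 days from February 12, 2091.
February has 28 days, so 28 − 12 = 16 days remain after February 12, 2091; 422 − 16 = 406 left.
March 2091 has 31 days: 406 − 31 = 375 left.
April 2091 has 30 days: 375 − 30 = 345 left.
May 2091 has 31 days: 345 − 31 = 314 left.
June 2091 has 30 days: 314 − 30 = 284 left.
July 2091 has 31 days: 284 − 31 = 253 left.
August 2091 has 31 days: 253 − 31 = 222 left.
September 2091 has 30 days: 222 − 30 = 192 left.
October 2091 has 31 days: 192 − 31 = 161 left.
November 2091 has 30 days: 161 − 30 = 131 left.
December 2091 has 31 days: 131 − 31 = 100 left.
January 2092 has 31 days: 100 − 31 = 69 left.
February 2092 has 29 days (2092 is a leap year): 69 − 29 = 40 left.
March 2092 has 31 days: 40 − 31 = 9 left.
9 days into April 2092 → April 9, 2092.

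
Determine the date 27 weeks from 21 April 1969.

Counting forward 27 weeks = 189 days from April 21, 1969.
April has 30 days, so 30 − 21 = 9 days remain after April 21, 1969; 189 − 9 = 180 left.
May 1969 has 31 days: 180 − 31 = 149 left.
June 1969 has 30 days: 149 − 30 = 119 left.
July 1969 has 31 days: 119 − 31 = 88 left.
August 1969 has 31 days: 88 − 31 = 57 left.
September 1969 has 30 days: 57 − 30 = 27 left.
27 days into October 1969 → October 27, 1969.

October 27, 1969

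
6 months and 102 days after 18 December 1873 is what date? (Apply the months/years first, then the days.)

September 28, 1874

Adding 6 months and 102 days from December 18, 1873: first the month/year part, then the days.
month 12 + 6 = 18, which is month 6 of year 1874 → June 1874.
Day 18 is valid in June, giving June 18, 1874.
Now add 102 days from June 18, 1874.
June has 30 days, so 30 − 18 = 12 days remain after June 18, 1874; 102 − 12 = 90 left.
July 1874 has 31 days: 90 − 31 = 59 left.
August 1874 has 31 days: 59 − 31 = 28 left.
28 days into September 1874 → September 28, 1874.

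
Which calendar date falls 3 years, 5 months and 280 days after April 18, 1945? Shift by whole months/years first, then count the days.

Advancing 3 years, 5 months and 280 days from April 18, 1945: first the month/year part, then the days.
+3 years → 1948; month 4 + 5 = 9 → September 1948.
Day 18 is valid in September, giving September 18, 1948.
Now add 280 days from September 18, 1948.
September has 30 days, so 30 − 18 = 12 days remain after September 18, 1948; 280 − 12 = 268 left.
October 1948 has 31 days: 268 − 31 = 237 left.
November 1948 has 30 days: 237 − 30 = 207 left.
December 1948 has 31 days: 207 − 31 = 176 left.
January 1949 has 31 days: 176 − 31 = 145 left.
February 1949 has 28 days (1949 is not a leap year): 145 − 28 = 117 left.
March 1949 has 31 days: 117 − 31 = 86 left.
April 1949 has 30 days: 86 − 30 = 56 left.
May 1949 has 31 days: 56 − 31 = 25 left.
25 days into June 1949 → June 25, 1949.

June 25, 1949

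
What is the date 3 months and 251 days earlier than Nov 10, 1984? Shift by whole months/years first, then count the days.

Going back 3 months and 251 days from November 10, 1984: first the month/year part, then the days.
month 11 − 3 = 8 → August 1984.
Day 10 is valid in August, giving August 10, 1984.
Now subtract 251 days from August 10, 1984.
Going back 10 days from August 10, 1984 reaches the end of the previous month; 251 − 10 = 241 left.
July 1984 has 31 days: 241 − 31 = 210 left.
June 1984 has 30 days: 210 − 30 = 180 left.
May 1984 has 31 days: 180 − 31 = 149 left.
April 1984 has 30 days: 149 − 30 = 119 left.
March 1984 has 31 days: 119 − 31 = 88 left.
February 1984 has 29 days (1984 is a leap year): 88 − 29 = 59 left.
January 1984 has 31 days: 59 − 31 = 28 left.
December 1983 has 31 days; 31 − 28 = 3 → December 3, 1983.

December 3, 1983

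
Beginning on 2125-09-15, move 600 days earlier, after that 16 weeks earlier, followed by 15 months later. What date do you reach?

January 4, 2125

Counting back 600 days from September 15, 2125:
Going back 15 days from September 15, 2125 reaches the end of the previous month; 600 − 15 = 585 left.
August 2125 has 31 days: 585 − 31 = 554 left.
July 2125 has 31 days: 554 − 31 = 523 left.
June 2125 has 30 days: 523 − 30 = 493 left.
May 2125 has 31 days: 493 − 31 = 462 left.
April 2125 has 30 days: 462 − 30 = 432 left.
March 2125 has 31 days: 432 − 31 = 401 left.
February 2125 has 28 days (2125 is not a leap year): 401 − 28 = 373 left.
January 2125 has 31 days: 373 − 31 = 342 left.
December 2124 has 31 days: 342 − 31 = 311 left.
November 2124 has 30 days: 311 − 30 = 281 left.
October 2124 has 31 days: 281 − 31 = 250 left.
September 2124 has 30 days: 250 − 30 = 220 left.
August 2124 has 31 days: 220 − 31 = 189 left.
July 2124 has 31 days: 189 − 31 = 158 left.
June 2124 has 30 days: 158 − 30 = 128 left.
May 2124 has 31 days: 128 − 31 = 97 left.
April 2124 has 30 days: 97 − 30 = 67 left.
March 2124 has 31 days: 67 − 31 = 36 left.
February 2124 has 29 days (2124 is a leap year): 36 − 29 = 7 left.
January 2124 has 31 days; 31 − 7 = 24 → January 24, 2124.
Going back 16 weeks (= 112 days) from January 24, 2124:
Going back 24 days from January 24, 2124 reaches the end of the previous month; 112 − 24 = 88 left.
December 2123 has 31 days: 88 − 31 = 57 left.
November 2123 has 30 days: 57 − 30 = 27 left.
October 2123 has 31 days; 31 − 27 = 4 → October 4, 2123.
Adding 15 months from October 4, 2123:
month 10 + 15 = 25, which is month 1 of year 2125 → January 2125.
Day 4 is valid in January, giving January 4, 2125.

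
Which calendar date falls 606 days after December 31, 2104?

Adding 606 days from December 31, 2104.
December has 31 days, so 31 − 31 = 0 days remain after December 31, 2104; 606 − 0 = 606 left.
January 2105 has 31 days: 606 − 31 = 575 left.
February 2105 has 28 days (2105 is not a leap year): 575 − 28 = 547 left.
March 2105 has 31 days: 547 − 31 = 516 left.
April 2105 has 30 days: 516 − 30 = 486 left.
May 2105 has 31 days: 486 − 31 = 455 left.
June 2105 has 30 days: 455 − 30 = 425 left.
July 2105 has 31 days: 425 − 31 = 394 left.
August 2105 has 31 days: 394 − 31 = 363 left.
September 2105 has 30 days: 363 − 30 = 333 left.
October 2105 has 31 days: 333 − 31 = 302 left.
November 2105 has 30 days: 302 − 30 = 272 left.
December 2105 has 31 days: 272 − 31 = 241 left.
January 2106 has 31 days: 241 − 31 = 210 left.
February 2106 has 28 days (2106 is not a leap year): 210 − 28 = 182 left.
March 2106 has 31 days: 182 − 31 = 151 left.
April 2106 has 30 days: 151 − 30 = 121 left.
May 2106 has 31 days: 121 − 31 = 90 left.
June 2106 has 30 days: 90 − 30 = 60 left.
July 2106 has 31 days: 60 − 31 = 29 left.
29 days into August 2106 → August 29, 2106.

August 29, 2106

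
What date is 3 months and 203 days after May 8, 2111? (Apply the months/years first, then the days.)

February 27, 2112

Advancing 3 months and 203 days from May 8, 2111: first the month/year part, then the days.
month 5 + 3 = 8 → August 2111.
Day 8 is valid in August, giving August 8, 2111.
Now add 203 days from August 8, 2111.
August has 31 days, so 31 − 8 = 23 days remain after August 8, 2111; 203 − 23 = 180 left.
September 2111 has 30 days: 180 − 30 = 150 left.
October 2111 has 31 days: 150 − 31 = 119 left.
November 2111 has 30 days: 119 − 30 = 89 left.
December 2111 has 31 days: 89 − 31 = 58 left.
January 2112 has 31 days: 58 − 31 = 27 left.
27 days into February 2112 → February 27, 2112.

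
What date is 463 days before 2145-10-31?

July 25, 2144

Subtracting 463 days from October 31, 2145.
Going back 31 days from October 31, 2145 reaches the end of the previous month; 463 − 31 = 432 left.
September 2145 has 30 days: 432 − 30 = 402 left.
August 2145 has 31 days: 402 − 31 = 371 left.
July 2145 has 31 days: 371 − 31 = 340 left.
June 2145 has 30 days: 340 − 30 = 310 left.
May 2145 has 31 days: 310 − 31 = 279 left.
April 2145 has 30 days: 279 − 30 = 249 left.
March 2145 has 31 days: 249 − 31 = 218 left.
February 2145 has 28 days (2145 is not a leap year): 218 − 28 = 190 left.
January 2145 has 31 days: 190 − 31 = 159 left.
December 2144 has 31 days: 159 − 31 = 128 left.
November 2144 has 30 days: 128 − 30 = 98 left.
October 2144 has 31 days: 98 − 31 = 67 left.
September 2144 has 30 days: 67 − 30 = 37 left.
August 2144 has 31 days: 37 − 31 = 6 left.
July 2144 has 31 days; 31 − 6 = 25 → July 25, 2144.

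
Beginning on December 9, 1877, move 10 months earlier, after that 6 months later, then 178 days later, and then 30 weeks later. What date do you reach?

Subtracting 10 months from December 9, 1877:
month 12 − 10 = 2 → February 1877.
Day 9 is valid in February, giving February 9, 1877.
Adding 6 months from February 9, 1877:
month 2 + 6 = 8 → August 1877.
Day 9 is valid in August, giving August 9, 1877.
Adding 178 days from August 9, 1877:
August has 31 days, so 31 − 9 = 22 days remain after August 9, 1877; 178 − 22 = 156 left.
September 1877 has 30 days: 156 − 30 = 126 left.
October 1877 has 31 days: 126 − 31 = 95 left.
November 1877 has 30 days: 95 − 30 = 65 left.
December 1877 has 31 days: 65 − 31 = 34 left.
January 1878 has 31 days: 34 − 31 = 3 left.
3 days into February 1878 → February 3, 1878.
Counting forward 30 weeks (= 210 days) from February 3, 1878:
February has 28 days, so 28 − 3 = 25 days remain after February 3, 1878; 210 − 25 = 185 left.
March 1878 has 31 days: 185 − 31 = 154 left.
April 1878 has 30 days: 154 − 30 = 124 left.
May 1878 has 31 days: 124 − 31 = 93 left.
June 1878 has 30 days: 93 − 30 = 63 left.
July 1878 has 31 days: 63 − 31 = 32 left.
August 1878 has 31 days: 32 − 31 = 1 left.
1 day into September 1878 → September 1, 1878.

September 1, 1878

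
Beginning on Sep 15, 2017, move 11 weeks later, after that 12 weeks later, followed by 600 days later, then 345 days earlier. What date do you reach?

November 5, 2018

Counting forward 11 weeks (= 77 days) from September 15, 2017:
September has 30 days, so 30 − 15 = 15 days remain after September 15, 2017; 77 − 15 = 62 left.
October 2017 has 31 days: 62 − 31 = 31 left.
November 2017 has 30 days: 31 − 30 = 1 left.
1 day into December 2017 → December 1, 2017.
Adding 12 weeks (= 84 days) from December 1, 2017:
December has 31 days, so 31 − 1 = 30 days remain after December 1, 2017; 84 − 30 = 54 left.
January 2018 has 31 days: 54 − 31 = 23 left.
23 days into February 2018 → February 23, 2018.
Counting forward 600 days from February 23, 2018:
February has 28 days, so 28 − 23 = 5 days remain after February 23, 2018; 600 − 5 = 595 left.
March 2018 has 31 days: 595 − 31 = 564 left.
April 2018 has 30 days: 564 − 30 = 534 left.
May 2018 has 31 days: 534 − 31 = 503 left.
June 2018 has 30 days: 503 − 30 = 473 left.
July 2018 has 31 days: 473 − 31 = 442 left.
August 2018 has 31 days: 442 − 31 = 411 left.
September 2018 has 30 days: 411 − 30 = 381 left.
October 2018 has 31 days: 381 − 31 = 350 left.
November 2018 has 30 days: 350 − 30 = 320 left.
December 2018 has 31 days: 320 − 31 = 289 left.
January 2019 has 31 days: 289 − 31 = 258 left.
February 2019 has 28 days (2019 is not a leap year): 258 − 28 = 230 left.
March 2019 has 31 days: 230 − 31 = 199 left.
April 2019 has 30 days: 199 − 30 = 169 left.
May 2019 has 31 days: 169 − 31 = 138 left.
June 2019 has 30 days: 138 − 30 = 108 left.
July 2019 has 31 days: 108 − 31 = 77 left.
August 2019 has 31 days: 77 − 31 = 46 left.
September 2019 has 30 days: 46 − 30 = 16 left.
16 days into October 2019 → October 16, 2019.
Going back 345 days from October 16, 2019:
Going back 16 days from October 16, 2019 reaches the end of the previous month; 345 − 16 = 329 left.
September 2019 has 30 days: 329 − 30 = 299 left.
August 2019 has 31 days: 299 − 31 = 268 left.
July 2019 has 31 days: 268 − 31 = 237 left.
June 2019 has 30 days: 237 − 30 = 207 left.
May 2019 has 31 days: 207 − 31 = 176 left.
April 2019 has 30 days: 176 − 30 = 146 left.
March 2019 has 31 days: 146 − 31 = 115 left.
February 2019 has 28 days (2019 is not a leap year): 115 − 28 = 87 left.
January 2019 has 31 days: 87 − 31 = 56 left.
December 2018 has 31 days: 56 − 31 = 25 left.
November 2018 has 30 days; 30 − 25 = 5 → November 5, 2018.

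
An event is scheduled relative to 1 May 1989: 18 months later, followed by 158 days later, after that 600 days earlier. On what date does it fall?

Adding 18 months from May 1, 1989:
month 5 + 18 = 23, which is month 11 of year 1990 → November 1990.
Day 1 is valid in November, giving November 1, 1990.
Counting forward 158 days from November 1, 1990:
November has 30 days, so 30 − 1 = 29 days remain after November 1, 1990; 158 − 29 = 129 left.
December 1990 has 31 days: 129 − 31 = 98 left.
January 1991 has 31 days: 98 − 31 = 67 left.
February 1991 has 28 days (1991 is not a leap year): 67 − 28 = 39 left.
March 1991 has 31 days: 39 − 31 = 8 left.
8 days into April 1991 → April 8, 1991.
Counting back 600 days from April 8, 1991:
Going back 8 days from April 8, 1991 reaches the end of the previous month; 600 − 8 = 592 left.
March 1991 has 31 days: 592 − 31 = 561 left.
February 1991 has 28 days (1991 is not a leap year): 561 − 28 = 533 left.
January 1991 has 31 days: 533 − 31 = 502 left.
December 1990 has 31 days: 502 − 31 = 471 left.
November 1990 has 30 days: 471 − 30 = 441 left.
October 1990 has 31 days: 441 − 31 = 410 left.
September 1990 has 30 days: 410 − 30 = 380 left.
August 1990 has 31 days: 380 − 31 = 349 left.
July 1990 has 31 days: 349 − 31 = 318 left.
June 1990 has 30 days: 318 − 30 = 288 left.
May 1990 has 31 days: 288 − 31 = 257 left.
April 1990 has 30 days: 257 − 30 = 227 left.
March 1990 has 31 days: 227 − 31 = 196 left.
February 1990 has 28 days (1990 is not a leap year): 196 − 28 = 168 left.
January 1990 has 31 days: 168 − 31 = 137 left.
December 1989 has 31 days: 137 − 31 = 106 left.
November 1989 has 30 days: 106 − 30 = 76 left.
October 1989 has 31 days: 76 − 31 = 45 left.
September 1989 has 30 days: 45 − 30 = 15 left.
August 1989 has 31 days; 31 − 15 = 16 → August 16, 1989.

August 16, 1989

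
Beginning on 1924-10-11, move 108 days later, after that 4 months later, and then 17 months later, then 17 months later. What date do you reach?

March 27, 1928

Counting forward 108 days from October 11, 1924:
October has 31 days, so 31 − 11 = 20 days remain after October 11, 1924; 108 − 20 = 88 left.
November 1924 has 30 days: 88 − 30 = 58 left.
December 1924 has 31 days: 58 − 31 = 27 left.
27 days into January 1925 → January 27, 1925.
Advancing 4 months from January 27, 1925:
month 1 + 4 = 5 → May 1925.
Day 27 is valid in May, giving May 27, 1925.
Counting forward 17 months from May 27, 1925:
month 5 + 17 = 22, which is month 10 of year 1926 → October 1926.
Day 27 is valid in October, giving October 27, 1926.
Adding 17 months from October 27, 1926:
month 10 + 17 = 27, which is month 3 of year 1928 → March 1928.
Day 27 is valid in March, giving March 27, 1928.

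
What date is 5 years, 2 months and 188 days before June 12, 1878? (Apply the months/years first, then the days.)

Subtracting 5 years, 2 months and 188 days from June 12, 1878: first the month/year part, then the days.
-5 years → 1873; month 6 − 2 = 4 → April 1873.
Day 12 is valid in April, giving April 12, 1873.
Now subtract 188 days from April 12, 1873.
Going back 12 days from April 12, 1873 reaches the end of the previous month; 188 − 12 = 176 left.
March 1873 has 31 days: 176 − 31 = 145 left.
February 1873 has 28 days (1873 is not a leap year): 145 − 28 = 117 left.
January 1873 has 31 days: 117 − 31 = 86 left.
December 1872 has 31 days: 86 − 31 = 55 left.
November 1872 has 30 days: 55 − 30 = 25 left.
October 1872 has 31 days; 31 − 25 = 6 → October 6, 1872.

October 6, 1872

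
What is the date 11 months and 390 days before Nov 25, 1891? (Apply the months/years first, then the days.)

Subtracting 11 months and 390 days from November 25, 1891: first the month/year part, then the days.
month 11 − 11 = 0, which is month 12 of year 1890 → December 1890.
Day 25 is valid in December, giving December 25, 1890.
Now subtract 390 days from December 25, 1890.
Going back 25 days from December 25, 1890 reaches the end of the previous month; 390 − 25 = 365 left.
November 1890 has 30 days: 365 − 30 = 335 left.
October 1890 has 31 days: 335 − 31 = 304 left.
September 1890 has 30 days: 304 − 30 = 274 left.
August 1890 has 31 days: 274 − 31 = 243 left.
July 1890 has 31 days: 243 − 31 = 212 left.
June 1890 has 30 days: 212 − 30 = 182 left.
May 1890 has 31 days: 182 − 31 = 151 left.
April 1890 has 30 days: 151 − 30 = 121 left.
March 1890 has 31 days: 121 − 31 = 90 left.
February 1890 has 28 days (1890 is not a leap year): 90 − 28 = 62 left.
January 1890 has 31 days: 62 − 31 = 31 left.
December 1889 has 31 days: 31 − 31 = 0 left.
November 1889 has 30 days; 30 − 0 = 30 → November 30, 1889.

November 30, 1889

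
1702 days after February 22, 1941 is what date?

October 21, 1945

Adding 1702 days from February 22, 1941.
February has 28 days, so 28 − 22 = 6 days remain after February 22, 1941; 1702 − 6 = 1696 left.
March 1941 has 31 days: 1696 − 31 = 1665 left.
April 1941 has 30 days: 1665 − 30 = 1635 left.
May 1941 has 31 days: 1635 − 31 = 1604 left.
June 1941 has 30 days: 1604 − 30 = 1574 left.
July 1941 has 31 days: 1574 − 31 = 1543 left.
August 1941 has 31 days: 1543 − 31 = 1512 left.
September 1941 has 30 days: 1512 − 30 = 1482 left.
October 1941 has 31 days: 1482 − 31 = 1451 left.
November 1941 has 30 days: 1451 − 30 = 1421 left.
December 1941 has 31 days: 1421 − 31 = 1390 left.
January 1942 has 31 days: 1390 − 31 = 1359 left.
February 1942 has 28 days (1942 is not a leap year): 1359 − 28 = 1331 left.
March 1942 has 31 days: 1331 − 31 = 1300 left.
April 1942 has 30 days: 1300 − 30 = 1270 left.
May 1942 has 31 days: 1270 − 31 = 1239 left.
June 1942 has 30 days: 1239 − 30 = 1209 left.
July 1942 has 31 days: 1209 − 31 = 1178 left.
August 1942 has 31 days: 1178 − 31 = 1147 left.
September 1942 has 30 days: 1147 − 30 = 1117 left.
October 1942 has 31 days: 1117 − 31 = 1086 left.
November 1942 has 30 days: 1086 − 30 = 1056 left.
December 1942 has 31 days: 1056 − 31 = 1025 left.
January 1943 has 31 days: 1025 − 31 = 994 left.
February 1943 has 28 days (1943 is not a leap year): 994 − 28 = 966 left.
March 1943 has 31 days: 966 − 31 = 935 left.
April 1943 has 30 days: 935 − 30 = 905 left.
May 1943 has 31 days: 905 − 31 = 874 left.
June 1943 has 30 days: 874 − 30 = 844 left.
July 1943 has 31 days: 844 − 31 = 813 left.
August 1943 has 31 days: 813 − 31 = 782 left.
September 1943 has 30 days: 782 − 30 = 752 left.
October 1943 has 31 days: 752 − 31 = 721 left.
November 1943 has 30 days: 721 − 30 = 691 left.
December 1943 has 31 days: 691 − 31 = 660 left.
January 1944 has 31 days: 660 − 31 = 629 left.
February 1944 has 29 days (1944 is a leap year): 629 − 29 = 600 left.
March 1944 has 31 days: 600 − 31 = 569 left.
April 1944 has 30 days: 569 − 30 = 539 left.
May 1944 has 31 days: 539 − 31 = 508 left.
June 1944 has 30 days: 508 − 30 = 478 left.
July 1944 has 31 days: 478 − 31 = 447 left.
August 1944 has 31 days: 447 − 31 = 416 left.
September 1944 has 30 days: 416 − 30 = 386 left.
October 1944 has 31 days: 386 − 31 = 355 left.
November 1944 has 30 days: 355 − 30 = 325 left.
December 1944 has 31 days: 325 − 31 = 294 left.
January 1945 has 31 days: 294 − 31 = 263 left.
February 1945 has 28 days (1945 is not a leap year): 263 − 28 = 235 left.
March 1945 has 31 days: 235 − 31 = 204 left.
April 1945 has 30 days: 204 − 30 = 174 left.
May 1945 has 31 days: 174 − 31 = 143 left.
June 1945 has 30 days: 143 − 30 = 113 left.
July 1945 has 31 days: 113 − 31 = 82 left.
August 1945 has 31 days: 82 − 31 = 51 left.
September 1945 has 30 days: 51 − 30 = 21 left.
21 days into October 1945 → October 21, 1945.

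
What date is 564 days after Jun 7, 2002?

December 23, 2003

Advancing 564 days from June 7, 2002.
June has 30 days, so 30 − 7 = 23 days remain after June 7, 2002; 564 − 23 = 541 left.
July 2002 has 31 days: 541 − 31 = 510 left.
August 2002 has 31 days: 510 − 31 = 479 left.
September 2002 has 30 days: 479 − 30 = 449 left.
October 2002 has 31 days: 449 − 31 = 418 left.
November 2002 has 30 days: 418 − 30 = 388 left.
December 2002 has 31 days: 388 − 31 = 357 left.
January 2003 has 31 days: 357 − 31 = 326 left.
February 2003 has 28 days (2003 is not a leap year): 326 − 28 = 298 left.
March 2003 has 31 days: 298 − 31 = 267 left.
April 2003 has 30 days: 267 − 30 = 237 left.
May 2003 has 31 days: 237 − 31 = 206 left.
June 2003 has 30 days: 206 − 30 = 176 left.
July 2003 has 31 days: 176 − 31 = 145 left.
August 2003 has 31 days: 145 − 31 = 114 left.
September 2003 has 30 days: 114 − 30 = 84 left.
October 2003 has 31 days: 84 − 31 = 53 left.
November 2003 has 30 days: 53 − 30 = 23 left.
23 days into December 2003 → December 23, 2003.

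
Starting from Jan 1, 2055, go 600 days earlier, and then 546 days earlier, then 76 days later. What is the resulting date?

Subtracting 600 days from January 1, 2055:
Going back 1 day from January 1, 2055 reaches the end of the previous month; 600 − 1 = 599 left.
December 2054 has 31 days: 599 − 31 = 568 left.
November 2054 has 30 days: 568 − 30 = 538 left.
October 2054 has 31 days: 538 − 31 = 507 left.
September 2054 has 30 days: 507 − 30 = 477 left.
August 2054 has 31 days: 477 − 31 = 446 left.
July 2054 has 31 days: 446 − 31 = 415 left.
June 2054 has 30 days: 415 − 30 = 385 left.
May 2054 has 31 days: 385 − 31 = 354 left.
April 2054 has 30 days: 354 − 30 = 324 left.
March 2054 has 31 days: 324 − 31 = 293 left.
February 2054 has 28 days (2054 is not a leap year): 293 − 28 = 265 left.
January 2054 has 31 days: 265 − 31 = 234 left.
December 2053 has 31 days: 234 − 31 = 203 left.
November 2053 has 30 days: 203 − 30 = 173 left.
October 2053 has 31 days: 173 − 31 = 142 left.
September 2053 has 30 days: 142 − 30 = 112 left.
August 2053 has 31 days: 112 − 31 = 81 left.
July 2053 has 31 days: 81 − 31 = 50 left.
June 2053 has 30 days: 50 − 30 = 20 left.
May 2053 has 31 days; 31 − 20 = 11 → May 11, 2053.
Going back 546 days from May 11, 2053:
Going back 11 days from May 11, 2053 reaches the end of the previous month; 546 − 11 = 535 left.
April 2053 has 30 days: 535 − 30 = 505 left.
March 2053 has 31 days: 505 − 31 = 474 left.
February 2053 has 28 days (2053 is not a leap year): 474 − 28 = 446 left.
January 2053 has 31 days: 446 − 31 = 415 left.
December 2052 has 31 days: 415 − 31 = 384 left.
November 2052 has 30 days: 384 − 30 = 354 left.
October 2052 has 31 days: 354 − 31 = 323 left.
September 2052 has 30 days: 323 − 30 = 293 left.
August 2052 has 31 days: 293 − 31 = 262 left.
July 2052 has 31 days: 262 − 31 = 231 left.
June 2052 has 30 days: 231 − 30 = 201 left.
May 2052 has 31 days: 201 − 31 = 170 left.
April 2052 has 30 days: 170 − 30 = 140 left.
March 2052 has 31 days: 140 − 31 = 109 left.
February 2052 has 29 days (2052 is a leap year): 109 − 29 = 80 left.
January 2052 has 31 days: 80 − 31 = 49 left.
December 2051 has 31 days: 49 − 31 = 18 left.
November 2051 has 30 days; 30 − 18 = 12 → November 12, 2051.
Adding 76 days from November 12, 2051:
November has 30 days, so 30 − 12 = 18 days remain after November 12, 2051; 76 − 18 = 58 left.
December 2051 has 31 days: 58 − 31 = 27 left.
27 days into January 2052 → January 27, 2052.

January 27, 2052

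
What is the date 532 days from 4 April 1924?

September 18, 1925

Counting forward 532 days from April 4, 1924.
April has 30 days, so 30 − 4 = 26 days remain after April 4, 1924; 532 − 26 = 506 left.
May 1924 has 31 days: 506 − 31 = 475 left.
June 1924 has 30 days: 475 − 30 = 445 left.
July 1924 has 31 days: 445 − 31 = 414 left.
August 1924 has 31 days: 414 − 31 = 383 left.
September 1924 has 30 days: 383 − 30 = 353 left.
October 1924 has 31 days: 353 − 31 = 322 left.
November 1924 has 30 days: 322 − 30 = 292 left.
December 1924 has 31 days: 292 − 31 = 261 left.
January 1925 has 31 days: 261 − 31 = 230 left.
February 1925 has 28 days (1925 is not a leap year): 230 − 28 = 202 left.
March 1925 has 31 days: 202 − 31 = 171 left.
April 1925 has 30 days: 171 − 30 = 141 left.
May 1925 has 31 days: 141 − 31 = 110 left.
June 1925 has 30 days: 110 − 30 = 80 left.
July 1925 has 31 days: 80 − 31 = 49 left.
August 1925 has 31 days: 49 − 31 = 18 left.
18 days into September 1925 → September 18, 1925.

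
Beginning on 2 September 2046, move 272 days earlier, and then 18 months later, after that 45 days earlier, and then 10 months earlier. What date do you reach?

June 20, 2046

Counting back 272 days from September 2, 2046:
Going back 2 days from September 2, 2046 reaches the end of the previous month; 272 − 2 = 270 left.
August 2046 has 31 days: 270 − 31 = 239 left.
July 2046 has 31 days: 239 − 31 = 208 left.
June 2046 has 30 days: 208 − 30 = 178 left.
May 2046 has 31 days: 178 − 31 = 147 left.
April 2046 has 30 days: 147 − 30 = 117 left.
March 2046 has 31 days: 117 − 31 = 86 left.
February 2046 has 28 days (2046 is not a leap year): 86 − 28 = 58 left.
January 2046 has 31 days: 58 − 31 = 27 left.
December 2045 has 31 days; 31 − 27 = 4 → December 4, 2045.
Advancing 18 months from December 4, 2045:
month 12 + 18 = 30, which is month 6 of year 2047 → June 2047.
Day 4 is valid in June, giving June 4, 2047.
Going back 45 days from June 4, 2047:
Going back 4 days from June 4, 2047 reaches the end of the previous month; 45 − 4 = 41 left.
May 2047 has 31 days: 41 − 31 = 10 left.
April 2047 has 30 days; 30 − 10 = 20 → April 20, 2047.
Going back 10 months from April 20, 2047:
month 4 − 10 = -6, which is month 6 of year 2046 → June 2046.
Day 20 is valid in June, giving June 20, 2046.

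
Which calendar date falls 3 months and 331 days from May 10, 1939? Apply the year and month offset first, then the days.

July 6, 1940

Counting forward 3 months and 331 days from May 10, 1939: first the month/year part, then the days.
month 5 + 3 = 8 → August 1939.
Day 10 is valid in August, giving August 10, 1939.
Now add 331 days from August 10, 1939.
August has 31 days, so 31 − 10 = 21 days remain after August 10, 1939; 331 − 21 = 310 left.
September 1939 has 30 days: 310 − 30 = 280 left.
October 1939 has 31 days: 280 − 31 = 249 left.
November 1939 has 30 days: 249 − 30 = 219 left.
December 1939 has 31 days: 219 − 31 = 188 left.
January 1940 has 31 days: 188 − 31 = 157 left.
February 1940 has 29 days (1940 is a leap year): 157 − 29 = 128 left.
March 1940 has 31 days: 128 − 31 = 97 left.
April 1940 has 30 days: 97 − 30 = 67 left.
May 1940 has 31 days: 67 − 31 = 36 left.
June 1940 has 30 days: 36 − 30 = 6 left.
6 days into July 1940 → July 6, 1940.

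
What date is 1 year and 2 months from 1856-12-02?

Counting forward 1 year and 2 months from December 2, 1856.
+1 year → 1857; month 12 + 2 = 14, which is month 2 of year 1858 → February 1858.
Day 2 is valid in February, giving February 2, 1858.

February 2, 1858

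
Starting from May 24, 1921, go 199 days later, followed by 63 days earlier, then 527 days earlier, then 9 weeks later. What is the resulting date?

June 30, 1920

Advancing 199 days from May 24, 1921:
May has 31 days, so 31 − 24 = 7 days remain after May 24, 1921; 199 − 7 = 192 left.
June 1921 has 30 days: 192 − 30 = 162 left.
July 1921 has 31 days: 162 − 31 = 131 left.
August 1921 has 31 days: 131 − 31 = 100 left.
September 1921 has 30 days: 100 − 30 = 70 left.
October 1921 has 31 days: 70 − 31 = 39 left.
November 1921 has 30 days: 39 − 30 = 9 left.
9 days into December 1921 → December 9, 1921.
Going back 63 days from December 9, 1921:
Going back 9 days from December 9, 1921 reaches the end of the previous month; 63 − 9 = 54 left.
November 1921 has 30 days: 54 − 30 = 24 left.
October 1921 has 31 days; 31 − 24 = 7 → October 7, 1921.
Going back 527 days from October 7, 1921:
Going back 7 days from October 7, 1921 reaches the end of the previous month; 527 − 7 = 520 left.
September 1921 has 30 days: 520 − 30 = 490 left.
August 1921 has 31 days: 490 − 31 = 459 left.
July 1921 has 31 days: 459 − 31 = 428 left.
June 1921 has 30 days: 428 − 30 = 398 left.
May 1921 has 31 days: 398 − 31 = 367 left.
April 1921 has 30 days: 367 − 30 = 337 left.
March 1921 has 31 days: 337 − 31 = 306 left.
February 1921 has 28 days (1921 is not a leap year): 306 − 28 = 278 left.
January 1921 has 31 days: 278 − 31 = 247 left.
December 1920 has 31 days: 247 − 31 = 216 left.
November 1920 has 30 days: 216 − 30 = 186 left.
October 1920 has 31 days: 186 − 31 = 155 left.
September 1920 has 30 days: 155 − 30 = 125 left.
August 1920 has 31 days: 125 − 31 = 94 left.
July 1920 has 31 days: 94 − 31 = 63 left.
June 1920 has 30 days: 63 − 30 = 33 left.
May 1920 has 31 days: 33 − 31 = 2 left.
April 1920 has 30 days; 30 − 2 = 28 → April 28, 1920.
Adding 9 weeks (= 63 days) from April 28, 1920:
April has 30 days, so 30 − 28 = 2 days remain after April 28, 1920; 63 − 2 = 61 left.
May 1920 has 31 days: 61 − 31 = 30 left.
30 days into June 1920 → June 30, 1920.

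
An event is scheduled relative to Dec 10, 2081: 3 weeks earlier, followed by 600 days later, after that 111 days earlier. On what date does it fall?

March 23, 2083

Subtracting 3 weeks (= 21 days) from December 10, 2081:
Going back 10 days from December 10, 2081 reaches the end of the previous month; 21 − 10 = 11 left.
November 2081 has 30 days; 30 − 11 = 19 → November 19, 2081.
Counting forward 600 days from November 19, 2081:
November has 30 days, so 30 − 19 = 11 days remain after November 19, 2081; 600 − 11 = 589 left.
December 2081 has 31 days: 589 − 31 = 558 left.
January 2082 has 31 days: 558 − 31 = 527 left.
February 2082 has 28 days (2082 is not a leap year): 527 − 28 = 499 left.
March 2082 has 31 days: 499 − 31 = 468 left.
April 2082 has 30 days: 468 − 30 = 438 left.
May 2082 has 31 days: 438 − 31 = 407 left.
June 2082 has 30 days: 407 − 30 = 377 left.
July 2082 has 31 days: 377 − 31 = 346 left.
August 2082 has 31 days: 346 − 31 = 315 left.
September 2082 has 30 days: 315 − 30 = 285 left.
October 2082 has 31 days: 285 − 31 = 254 left.
November 2082 has 30 days: 254 − 30 = 224 left.
December 2082 has 31 days: 224 − 31 = 193 left.
January 2083 has 31 days: 193 − 31 = 162 left.
February 2083 has 28 days (2083 is not a leap year): 162 − 28 = 134 left.
March 2083 has 31 days: 134 − 31 = 103 left.
April 2083 has 30 days: 103 − 30 = 73 left.
May 2083 has 31 days: 73 − 31 = 42 left.
June 2083 has 30 days: 42 − 30 = 12 left.
12 days into July 2083 → July 12, 2083.
Counting back 111 days from July 12, 2083:
Going back 12 days from July 12, 2083 reaches the end of the previous month; 111 − 12 = 99 left.
June 2083 has 30 days: 99 − 30 = 69 left.
May 2083 has 31 days: 69 − 31 = 38 left.
April 2083 has 30 days: 38 − 30 = 8 left.
March 2083 has 31 days; 31 − 8 = 23 → March 23, 2083.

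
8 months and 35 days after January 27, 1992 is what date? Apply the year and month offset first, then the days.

Adding 8 months and 35 days from January 27, 1992: first the month/year part, then the days.
month 1 + 8 = 9 → September 1992.
Day 27 is valid in September, giving September 27, 1992.
Now add 35 days from September 27, 1992.
September has 30 days, so 30 − 27 = 3 days remain after September 27, 1992; 35 − 3 = 32 left.
October 1992 has 31 days: 32 − 31 = 1 left.
1 day into November 1992 → November 1, 1992.

November 1, 1992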